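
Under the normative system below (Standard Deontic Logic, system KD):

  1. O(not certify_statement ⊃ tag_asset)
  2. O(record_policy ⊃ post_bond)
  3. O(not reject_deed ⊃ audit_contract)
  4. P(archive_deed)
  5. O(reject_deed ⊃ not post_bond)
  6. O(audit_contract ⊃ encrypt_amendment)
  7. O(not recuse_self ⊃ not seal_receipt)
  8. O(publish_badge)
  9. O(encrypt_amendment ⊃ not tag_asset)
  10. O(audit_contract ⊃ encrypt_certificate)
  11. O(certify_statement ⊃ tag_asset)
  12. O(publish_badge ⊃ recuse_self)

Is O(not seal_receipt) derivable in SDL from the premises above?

No

Premise 7 is O(not recuse_self ⊃ not seal_receipt), but O(not recuse_self) is not derivable from the premises, so it does not yield O(not seal_receipt).
No other premise forces O(not seal_receipt). An ideal world satisfying every premise can still have not seal_receipt false, so O(not seal_receipt) is not derivable.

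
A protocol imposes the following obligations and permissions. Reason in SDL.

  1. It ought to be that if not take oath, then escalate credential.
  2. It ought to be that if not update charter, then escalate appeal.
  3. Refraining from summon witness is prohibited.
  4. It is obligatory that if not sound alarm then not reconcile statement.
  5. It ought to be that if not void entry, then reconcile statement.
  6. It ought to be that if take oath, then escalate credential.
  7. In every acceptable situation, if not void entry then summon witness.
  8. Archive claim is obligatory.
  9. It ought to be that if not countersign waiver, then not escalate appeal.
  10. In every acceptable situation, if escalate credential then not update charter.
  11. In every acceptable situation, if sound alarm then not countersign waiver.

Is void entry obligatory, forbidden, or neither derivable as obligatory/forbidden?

Premises 1 and 6 are O(¬take_oath → escalate_credential) and O(take_oath → escalate_credential); every ideal world satisfies ¬take_oath or take_oath, so in either case escalate_credential holds — hence O(escalate_credential).
With premise 10, O(escalate_credential → ¬update_charter), the K-axiom yields O(¬update_charter).
With premise 2, O(¬update_charter → escalate_appeal), the K-axiom yields O(escalate_appeal).
The contrapositive of premise 9 (O(¬countersign_waiver → ¬escalate_appeal)) is O(escalate_appeal → countersign_waiver), and O(escalate_appeal) is already established, so O(countersign_waiver).
Premise 11, O(sound_alarm → ¬countersign_waiver), contraposes to O(countersign_waiver → ¬sound_alarm); with O(countersign_waiver) we get O(¬sound_alarm).
With premise 4, O(¬sound_alarm → ¬reconcile_statement), the K-axiom yields O(¬reconcile_statement).
Premise 5 is O(¬void_entry → reconcile_statement); contrapositively O(¬reconcile_statement → void_entry). Since O(¬reconcile_statement) holds, K gives O(void_entry).
Premises 3, 7, 8 do not contribute to this derivation.
Hence void_entry is obligatory.

Obligatory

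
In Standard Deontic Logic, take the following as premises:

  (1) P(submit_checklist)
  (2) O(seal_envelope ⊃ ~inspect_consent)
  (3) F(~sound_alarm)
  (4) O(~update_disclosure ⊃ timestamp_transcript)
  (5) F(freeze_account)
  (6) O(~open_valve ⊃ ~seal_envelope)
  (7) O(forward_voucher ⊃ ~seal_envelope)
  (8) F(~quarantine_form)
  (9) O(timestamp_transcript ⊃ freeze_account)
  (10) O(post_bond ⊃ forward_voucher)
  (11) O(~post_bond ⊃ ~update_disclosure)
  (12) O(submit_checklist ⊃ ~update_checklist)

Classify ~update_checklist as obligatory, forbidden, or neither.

Neither

Premise 12 is O(submit_checklist ⊃ ~update_checklist), but O(submit_checklist) is not derivable from the premises (the permission P(submit_checklist) asserts only ~O(~submit_checklist), not O(submit_checklist)), so it does not yield O(~update_checklist).
No premise or chain of K-axiom applications forces O(~update_checklist), and none forces O(update_checklist). So ~update_checklist is neither obligatory nor forbidden under these norms.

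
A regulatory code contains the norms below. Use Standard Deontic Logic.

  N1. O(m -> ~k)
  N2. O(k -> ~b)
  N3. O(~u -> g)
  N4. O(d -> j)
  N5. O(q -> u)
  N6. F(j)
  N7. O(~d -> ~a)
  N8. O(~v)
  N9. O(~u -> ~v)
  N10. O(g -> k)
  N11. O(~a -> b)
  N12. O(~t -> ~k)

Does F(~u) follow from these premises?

Premise 6 is F(j), i.e. O(~j).
The contrapositive of premise 4 (O(d -> j)) is O(~j -> ~d), and O(~j) is already established, so O(~d).
With premise 7, O(~d -> ~a), the K-axiom yields O(~a).
Applying K to premise 11 (O(~a -> b)) and O(~a) yields O(b).
Premise 2 is O(k -> ~b); contrapositively O(b -> ~k). Since O(b) holds, K gives O(~k).
The contrapositive of premise 10 (O(g -> k)) is O(~k -> ~g), and O(~k) is already established, so O(~g).
Premise 3, O(~u -> g), contraposes to O(~g -> u); with O(~g) we get O(u).
Premises 1, 5, 8, 9, 12 do not contribute to this derivation.
So O(u) holds, i.e. F(~u). The claim follows.

Yes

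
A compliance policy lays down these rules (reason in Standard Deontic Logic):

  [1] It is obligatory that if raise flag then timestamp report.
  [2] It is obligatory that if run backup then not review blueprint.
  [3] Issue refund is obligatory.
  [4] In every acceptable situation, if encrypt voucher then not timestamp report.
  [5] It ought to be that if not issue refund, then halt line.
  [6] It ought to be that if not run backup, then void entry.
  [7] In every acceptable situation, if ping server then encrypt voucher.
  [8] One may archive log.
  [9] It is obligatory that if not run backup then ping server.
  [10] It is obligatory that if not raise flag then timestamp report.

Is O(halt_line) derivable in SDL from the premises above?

Premise 5 is O(¬issue_refund → halt_line), but O(¬issue_refund) is not derivable from the premises, so it does not yield O(halt_line).
No other premise forces O(halt_line). An ideal world satisfying every premise can still have halt_line false, so O(halt_line) is not derivable.

No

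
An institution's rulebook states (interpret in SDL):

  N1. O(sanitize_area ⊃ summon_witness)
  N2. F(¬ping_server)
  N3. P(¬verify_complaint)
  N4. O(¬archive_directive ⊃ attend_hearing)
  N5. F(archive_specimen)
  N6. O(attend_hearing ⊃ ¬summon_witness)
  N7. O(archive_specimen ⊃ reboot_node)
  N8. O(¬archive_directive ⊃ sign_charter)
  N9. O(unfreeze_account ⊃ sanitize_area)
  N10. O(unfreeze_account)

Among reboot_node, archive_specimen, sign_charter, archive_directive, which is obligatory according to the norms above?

Premise 10 states O(unfreeze_account) outright.
From O(unfreeze_account) and premise 9, O(unfreeze_account ⊃ sanitize_area), we obtain O(sanitize_area).
Premise 1 is O(sanitize_area ⊃ summon_witness); since O(sanitize_area), deontic closure gives O(summon_witness).
The contrapositive of premise 6 (O(attend_hearing ⊃ ¬summon_witness)) is O(summon_witness ⊃ ¬attend_hearing), and O(summon_witness) is already established, so O(¬attend_hearing).
The contrapositive of premise 4 (O(¬archive_directive ⊃ attend_hearing)) is O(¬attend_hearing ⊃ archive_directive), and O(¬attend_hearing) is already established, so O(archive_directive).
So O(archive_directive) holds — archive_directive is obligatory. None of the other listed options is made obligatory by any chain of premises.

archive_directive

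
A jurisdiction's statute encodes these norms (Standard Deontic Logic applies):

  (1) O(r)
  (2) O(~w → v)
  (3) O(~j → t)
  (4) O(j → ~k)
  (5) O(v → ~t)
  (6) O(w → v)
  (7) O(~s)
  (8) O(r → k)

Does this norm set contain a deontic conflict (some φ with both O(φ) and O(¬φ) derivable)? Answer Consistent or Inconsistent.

Premises 2 and 6 cover both cases: O(~w → v) and O(w → v). Since ~w ∨ w is a tautology, O(v) follows.
From O(v) and premise 5, O(v → ~t), we obtain O(~t).
The contrapositive of premise 3 (O(~j → t)) is O(~t → j), and O(~t) is already established, so O(j).
With premise 4, O(j → ~k), the K-axiom yields O(~k).
Premise 8, O(r → k), contraposes to O(~k → ~r); with O(~k) we get O(~r).
But premise 1 directly asserts O(r).
We now have both O(~r) and O(r) — r is simultaneously obligatory and forbidden, violating the D-axiom.

Inconsistent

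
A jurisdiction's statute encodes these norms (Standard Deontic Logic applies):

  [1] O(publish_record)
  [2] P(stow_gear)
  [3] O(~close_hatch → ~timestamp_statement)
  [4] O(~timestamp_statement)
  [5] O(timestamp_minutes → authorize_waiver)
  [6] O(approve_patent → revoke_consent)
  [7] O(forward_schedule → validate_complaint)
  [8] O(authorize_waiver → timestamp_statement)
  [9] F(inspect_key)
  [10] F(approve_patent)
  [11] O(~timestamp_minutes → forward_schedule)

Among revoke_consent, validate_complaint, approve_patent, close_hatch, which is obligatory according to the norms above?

validate_complaint

Premise 4 states O(~timestamp_statement) outright.
Premise 8, O(authorize_waiver → timestamp_statement), contraposes to O(~timestamp_statement → ~authorize_waiver); with O(~timestamp_statement) we get O(~authorize_waiver).
The contrapositive of premise 5 (O(timestamp_minutes → authorize_waiver)) is O(~authorize_waiver → ~timestamp_minutes), and O(~authorize_waiver) is already established, so O(~timestamp_minutes).
From O(~timestamp_minutes) and premise 11, O(~timestamp_minutes → forward_schedule), we obtain O(forward_schedule).
Applying K to premise 7 (O(forward_schedule → validate_complaint)) and O(forward_schedule) yields O(validate_complaint).
So O(validate_complaint) holds — validate_complaint is obligatory. None of the other listed options is made obligatory by any chain of premises.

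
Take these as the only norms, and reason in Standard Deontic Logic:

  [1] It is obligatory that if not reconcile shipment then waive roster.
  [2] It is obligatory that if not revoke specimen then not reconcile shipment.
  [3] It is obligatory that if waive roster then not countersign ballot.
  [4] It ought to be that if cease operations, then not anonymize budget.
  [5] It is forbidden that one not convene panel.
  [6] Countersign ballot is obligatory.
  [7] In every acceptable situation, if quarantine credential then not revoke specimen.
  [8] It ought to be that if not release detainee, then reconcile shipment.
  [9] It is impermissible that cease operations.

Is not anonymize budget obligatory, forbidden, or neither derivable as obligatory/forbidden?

Premise 4 is O(cease_operations → ¬anonymize_budget), but O(cease_operations) is not derivable from the premises, so it does not yield O(¬anonymize_budget).
No premise or chain of K-axiom applications forces O(¬anonymize_budget), and none forces O(anonymize_budget). So ¬anonymize_budget is neither obligatory nor forbidden under these norms.

Neither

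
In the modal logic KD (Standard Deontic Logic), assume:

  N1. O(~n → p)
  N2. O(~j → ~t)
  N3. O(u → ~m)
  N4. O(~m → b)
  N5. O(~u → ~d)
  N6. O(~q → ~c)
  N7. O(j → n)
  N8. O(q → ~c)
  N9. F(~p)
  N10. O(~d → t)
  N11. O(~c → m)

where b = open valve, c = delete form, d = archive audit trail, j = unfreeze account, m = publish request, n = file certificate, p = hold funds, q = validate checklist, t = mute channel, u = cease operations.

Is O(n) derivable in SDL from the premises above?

By case analysis on q: premise 8 gives O(q → ~c) and premise 6 gives O(~q → ~c), so O(~c) either way.
Applying K to premise 11 (O(~c → m)) and O(~c) yields O(m).
Premise 3 is O(u → ~m); contrapositively O(m → ~u). Since O(m) holds, K gives O(~u).
From O(~u) and premise 5, O(~u → ~d), we obtain O(~d).
With premise 10, O(~d → t), the K-axiom yields O(t).
The contrapositive of premise 2 (O(~j → ~t)) is O(t → j), and O(t) is already established, so O(j).
With premise 7, O(j → n), the K-axiom yields O(n).
Premises 1, 4, 9 do not contribute to this derivation.
So O(n) follows.

Yes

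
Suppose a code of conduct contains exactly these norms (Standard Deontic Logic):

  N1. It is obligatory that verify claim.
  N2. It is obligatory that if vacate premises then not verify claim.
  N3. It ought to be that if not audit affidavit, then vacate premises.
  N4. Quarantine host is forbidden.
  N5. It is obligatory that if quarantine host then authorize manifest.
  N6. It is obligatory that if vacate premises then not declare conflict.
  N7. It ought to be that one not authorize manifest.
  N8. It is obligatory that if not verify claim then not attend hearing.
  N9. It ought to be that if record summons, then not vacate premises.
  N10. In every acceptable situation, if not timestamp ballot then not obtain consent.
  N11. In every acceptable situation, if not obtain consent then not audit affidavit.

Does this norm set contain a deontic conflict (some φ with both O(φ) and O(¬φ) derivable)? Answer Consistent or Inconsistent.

Premise 5 is O(quarantine_host → authorize_manifest), but O(quarantine_host) is not derivable from the premises, so it does not yield O(authorize_manifest).
So O(authorize_manifest) is not derivable, and the apparent clash with O(¬authorize_manifest) does not arise.
A world satisfying every obligation exists (e.g. attend_hearing=false, audit_affidavit=true, authorize_manifest=false, declare_conflict=false, obtain_consent=true, quarantine_host=false, record_summons=false, timestamp_ballot=true, vacate_premises=false, verify_claim=true); no atom is both obligatory and forbidden, so the set is consistent.

Consistent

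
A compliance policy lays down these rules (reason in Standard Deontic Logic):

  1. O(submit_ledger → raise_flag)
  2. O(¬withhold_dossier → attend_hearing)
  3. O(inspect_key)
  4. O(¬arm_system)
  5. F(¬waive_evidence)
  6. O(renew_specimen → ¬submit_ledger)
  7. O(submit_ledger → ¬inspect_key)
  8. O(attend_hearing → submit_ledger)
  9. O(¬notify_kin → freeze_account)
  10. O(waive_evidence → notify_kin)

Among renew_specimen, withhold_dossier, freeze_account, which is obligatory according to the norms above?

withhold_dossier

From premise 3 we have O(inspect_key).
Premise 7 is O(submit_ledger → ¬inspect_key); contrapositively O(inspect_key → ¬submit_ledger). Since O(inspect_key) holds, K gives O(¬submit_ledger).
Premise 8 is O(attend_hearing → submit_ledger); contrapositively O(¬submit_ledger → ¬attend_hearing). Since O(¬submit_ledger) holds, K gives O(¬attend_hearing).
Premise 2 is O(¬withhold_dossier → attend_hearing); contrapositively O(¬attend_hearing → withhold_dossier). Since O(¬attend_hearing) holds, K gives O(withhold_dossier).
So O(withhold_dossier) holds — withhold_dossier is obligatory. None of the other listed options is made obligatory by any chain of premises.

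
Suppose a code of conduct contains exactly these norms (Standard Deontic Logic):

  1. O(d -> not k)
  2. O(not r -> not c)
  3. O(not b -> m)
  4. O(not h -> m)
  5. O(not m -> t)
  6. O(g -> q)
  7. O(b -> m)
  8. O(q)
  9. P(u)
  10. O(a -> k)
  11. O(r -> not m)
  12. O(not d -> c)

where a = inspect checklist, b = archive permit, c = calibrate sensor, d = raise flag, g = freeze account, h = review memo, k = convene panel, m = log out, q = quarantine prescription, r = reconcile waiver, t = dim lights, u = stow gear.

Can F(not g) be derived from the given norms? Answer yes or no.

Premise 6 is O(g -> q); even if O(q) held, inferring O(g) would be affirming the consequent — invalid.
No other premise forces O(g). An ideal world satisfying every premise can still have not g true, so F(not g) is not derivable.

No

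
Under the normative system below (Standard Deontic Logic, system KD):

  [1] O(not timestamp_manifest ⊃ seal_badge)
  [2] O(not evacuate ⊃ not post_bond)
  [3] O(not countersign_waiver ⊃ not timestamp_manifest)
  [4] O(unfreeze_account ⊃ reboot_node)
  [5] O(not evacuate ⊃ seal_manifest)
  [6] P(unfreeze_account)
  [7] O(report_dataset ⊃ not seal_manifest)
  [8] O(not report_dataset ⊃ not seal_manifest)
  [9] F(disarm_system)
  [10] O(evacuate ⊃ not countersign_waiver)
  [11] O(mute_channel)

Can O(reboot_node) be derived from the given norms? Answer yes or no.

Premise 4 is O(unfreeze_account ⊃ reboot_node), but O(unfreeze_account) is not derivable from the premises (the permission P(unfreeze_account) asserts only not O(not unfreeze_account), not O(unfreeze_account)), so it does not yield O(reboot_node).
No other premise forces O(reboot_node). An ideal world satisfying every premise can still have reboot_node false, so O(reboot_node) is not derivable.

No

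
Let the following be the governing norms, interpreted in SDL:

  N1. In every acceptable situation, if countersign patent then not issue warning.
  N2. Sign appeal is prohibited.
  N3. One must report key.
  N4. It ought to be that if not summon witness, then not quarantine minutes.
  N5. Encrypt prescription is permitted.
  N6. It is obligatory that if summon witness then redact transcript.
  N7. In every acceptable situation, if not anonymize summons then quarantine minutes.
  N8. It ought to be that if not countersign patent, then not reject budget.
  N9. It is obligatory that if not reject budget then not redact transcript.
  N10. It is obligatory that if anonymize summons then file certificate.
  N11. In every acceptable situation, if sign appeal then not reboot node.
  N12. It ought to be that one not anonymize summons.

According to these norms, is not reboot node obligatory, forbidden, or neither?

Neither

Premise 11 is O(sign_appeal → ¬reboot_node), but O(sign_appeal) is not derivable from the premises, so it does not yield O(¬reboot_node).
No premise or chain of K-axiom applications forces O(¬reboot_node), and none forces O(reboot_node). So ¬reboot_node is neither obligatory nor forbidden under these norms.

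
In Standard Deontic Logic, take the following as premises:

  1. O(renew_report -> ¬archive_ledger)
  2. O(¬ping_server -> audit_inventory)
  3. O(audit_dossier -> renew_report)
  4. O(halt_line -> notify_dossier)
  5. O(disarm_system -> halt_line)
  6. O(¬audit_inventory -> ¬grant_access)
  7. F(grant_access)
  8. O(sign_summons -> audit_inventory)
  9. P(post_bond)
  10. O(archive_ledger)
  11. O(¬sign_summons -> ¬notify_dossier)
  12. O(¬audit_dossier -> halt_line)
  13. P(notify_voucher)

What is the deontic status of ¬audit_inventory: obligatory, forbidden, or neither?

Premise 10 states O(archive_ledger) outright.
Premise 1, O(renew_report -> ¬archive_ledger), contraposes to O(archive_ledger -> ¬renew_report); with O(archive_ledger) we get O(¬renew_report).
Premise 3, O(audit_dossier -> renew_report), contraposes to O(¬renew_report -> ¬audit_dossier); with O(¬renew_report) we get O(¬audit_dossier).
Premise 12 is O(¬audit_dossier -> halt_line); since O(¬audit_dossier), deontic closure gives O(halt_line).
With premise 4, O(halt_line -> notify_dossier), the K-axiom yields O(notify_dossier).
Premise 11, O(¬sign_summons -> ¬notify_dossier), contraposes to O(notify_dossier -> sign_summons); with O(notify_dossier) we get O(sign_summons).
Premise 8 is O(sign_summons -> audit_inventory); since O(sign_summons), deontic closure gives O(audit_inventory).
Premises 2, 5, 6, 7, 9, 13 do not contribute to this derivation.
Thus O(audit_inventory), which is F(¬audit_inventory): ¬audit_inventory is forbidden.

Forbidden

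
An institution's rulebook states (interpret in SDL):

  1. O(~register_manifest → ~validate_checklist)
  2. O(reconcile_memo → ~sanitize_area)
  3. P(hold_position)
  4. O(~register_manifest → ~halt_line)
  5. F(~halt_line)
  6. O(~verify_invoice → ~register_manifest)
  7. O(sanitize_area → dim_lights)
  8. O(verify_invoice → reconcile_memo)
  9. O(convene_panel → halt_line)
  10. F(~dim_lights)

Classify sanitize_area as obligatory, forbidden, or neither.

F(~halt_line) at premise 5 means O(halt_line).
Premise 4 is O(~register_manifest → ~halt_line); contrapositively O(halt_line → register_manifest). Since O(halt_line) holds, K gives O(register_manifest).
Premise 6 is O(~verify_invoice → ~register_manifest); contrapositively O(register_manifest → verify_invoice). Since O(register_manifest) holds, K gives O(verify_invoice).
Premise 8 is O(verify_invoice → reconcile_memo); since O(verify_invoice), deontic closure gives O(reconcile_memo).
Premise 2 is O(reconcile_memo → ~sanitize_area); since O(reconcile_memo), deontic closure gives O(~sanitize_area).
Premises 1, 3, 7, 9, 10 do not contribute to this derivation.
Thus O(~sanitize_area), which is F(sanitize_area): sanitize_area is forbidden.

Forbidden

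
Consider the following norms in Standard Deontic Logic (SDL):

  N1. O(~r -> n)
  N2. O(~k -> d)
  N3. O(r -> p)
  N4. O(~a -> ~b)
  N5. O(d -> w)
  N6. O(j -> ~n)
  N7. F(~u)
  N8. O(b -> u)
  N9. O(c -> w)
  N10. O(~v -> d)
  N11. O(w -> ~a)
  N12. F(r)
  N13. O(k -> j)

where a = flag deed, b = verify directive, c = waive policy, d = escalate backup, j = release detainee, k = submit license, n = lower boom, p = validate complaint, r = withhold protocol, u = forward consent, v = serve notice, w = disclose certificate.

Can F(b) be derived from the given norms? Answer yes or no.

Yes

F(r) at premise 12 means O(~r).
From O(~r) and premise 1, O(~r -> n), we obtain O(n).
The contrapositive of premise 6 (O(j -> ~n)) is O(n -> ~j), and O(n) is already established, so O(~j).
Premise 13 is O(k -> j); contrapositively O(~j -> ~k). Since O(~j) holds, K gives O(~k).
With premise 2, O(~k -> d), the K-axiom yields O(d).
From O(d) and premise 5, O(d -> w), we obtain O(w).
Premise 11 is O(w -> ~a); since O(w), deontic closure gives O(~a).
With premise 4, O(~a -> ~b), the K-axiom yields O(~b).
Premises 3, 7, 8, 9, 10 do not contribute to this derivation.
So O(~b) holds, i.e. F(b). The claim follows.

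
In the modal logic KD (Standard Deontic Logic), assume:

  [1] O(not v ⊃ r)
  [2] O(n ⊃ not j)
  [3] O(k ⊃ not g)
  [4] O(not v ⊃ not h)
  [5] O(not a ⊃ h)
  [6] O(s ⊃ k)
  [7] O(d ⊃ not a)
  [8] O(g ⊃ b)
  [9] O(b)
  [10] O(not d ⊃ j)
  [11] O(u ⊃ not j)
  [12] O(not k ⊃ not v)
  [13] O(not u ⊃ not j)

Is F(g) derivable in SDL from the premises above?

Premises 13 and 11 cover both cases: O(not u ⊃ not j) and O(u ⊃ not j). Since not u ∨ u is a tautology, O(not j) follows.
Premise 10 is O(not d ⊃ j); contrapositively O(not j ⊃ d). Since O(not j) holds, K gives O(d).
Premise 7 is O(d ⊃ not a); since O(d), deontic closure gives O(not a).
Premise 5 is O(not a ⊃ h); since O(not a), deontic closure gives O(h).
The contrapositive of premise 4 (O(not v ⊃ not h)) is O(h ⊃ v), and O(h) is already established, so O(v).
Premise 12, O(not k ⊃ not v), contraposes to O(v ⊃ k); with O(v) we get O(k).
Premise 3 is O(k ⊃ not g); since O(k), deontic closure gives O(not g).
Premises 1, 2, 6, 8, 9 do not contribute to this derivation.
So O(not g) holds, i.e. F(g). The claim follows.

Yes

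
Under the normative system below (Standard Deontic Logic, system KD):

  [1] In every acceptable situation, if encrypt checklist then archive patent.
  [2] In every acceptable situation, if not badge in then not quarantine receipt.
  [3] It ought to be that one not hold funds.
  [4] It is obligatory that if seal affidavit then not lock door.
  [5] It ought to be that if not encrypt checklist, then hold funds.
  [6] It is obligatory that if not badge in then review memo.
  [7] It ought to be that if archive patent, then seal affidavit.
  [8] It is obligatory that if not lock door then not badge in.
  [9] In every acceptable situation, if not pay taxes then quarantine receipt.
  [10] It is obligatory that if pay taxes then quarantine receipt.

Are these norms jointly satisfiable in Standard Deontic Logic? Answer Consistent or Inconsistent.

Inconsistent

Premises 10 and 9 are O(pay_taxes → quarantine_receipt) and O(¬pay_taxes → quarantine_receipt); every ideal world satisfies pay_taxes or ¬pay_taxes, so in either case quarantine_receipt holds — hence O(quarantine_receipt).
Premise 2 is O(¬badge_in → ¬quarantine_receipt); contrapositively O(quarantine_receipt → badge_in). Since O(quarantine_receipt) holds, K gives O(badge_in).
Premise 8, O(¬lock_door → ¬badge_in), contraposes to O(badge_in → lock_door); with O(badge_in) we get O(lock_door).
The contrapositive of premise 4 (O(seal_affidavit → ¬lock_door)) is O(lock_door → ¬seal_affidavit), and O(lock_door) is already established, so O(¬seal_affidavit).
The contrapositive of premise 7 (O(archive_patent → seal_affidavit)) is O(¬seal_affidavit → ¬archive_patent), and O(¬seal_affidavit) is already established, so O(¬archive_patent).
The contrapositive of premise 1 (O(encrypt_checklist → archive_patent)) is O(¬archive_patent → ¬encrypt_checklist), and O(¬archive_patent) is already established, so O(¬encrypt_checklist).
Premise 5 is O(¬encrypt_checklist → hold_funds); since O(¬encrypt_checklist), deontic closure gives O(hold_funds).
Yet premise 3 states O(¬hold_funds).
We now have both O(hold_funds) and O(¬hold_funds) — hold_funds is simultaneously obligatory and forbidden, violating the D-axiom.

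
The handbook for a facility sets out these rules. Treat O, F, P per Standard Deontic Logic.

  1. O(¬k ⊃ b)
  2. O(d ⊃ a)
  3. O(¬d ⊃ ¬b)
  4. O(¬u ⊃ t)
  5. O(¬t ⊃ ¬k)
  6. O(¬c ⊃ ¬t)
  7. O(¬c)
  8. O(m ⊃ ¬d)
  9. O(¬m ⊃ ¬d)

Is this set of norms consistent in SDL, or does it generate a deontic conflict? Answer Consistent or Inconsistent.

Inconsistent

By case analysis on m: premise 8 gives O(m ⊃ ¬d) and premise 9 gives O(¬m ⊃ ¬d), so O(¬d) either way.
From O(¬d) and premise 3, O(¬d ⊃ ¬b), we obtain O(¬b).
Premise 1, O(¬k ⊃ b), contraposes to O(¬b ⊃ k); with O(¬b) we get O(k).
Premise 5, O(¬t ⊃ ¬k), contraposes to O(k ⊃ t); with O(k) we get O(t).
Premise 6 is O(¬c ⊃ ¬t); contrapositively O(t ⊃ c). Since O(t) holds, K gives O(c).
But premise 7 directly asserts O(¬c).
We now have both O(c) and O(¬c) — c is simultaneously obligatory and forbidden, violating the D-axiom.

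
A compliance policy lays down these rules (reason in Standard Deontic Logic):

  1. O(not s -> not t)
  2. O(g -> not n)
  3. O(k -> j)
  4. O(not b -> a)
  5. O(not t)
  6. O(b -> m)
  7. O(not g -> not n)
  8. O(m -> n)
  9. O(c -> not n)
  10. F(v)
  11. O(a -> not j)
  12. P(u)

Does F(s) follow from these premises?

Premise 1 is O(not s -> not t); even if O(not t) held, inferring O(not s) would be affirming the consequent — invalid.
No other premise forces O(not s). An ideal world satisfying every premise can still have s true, so F(s) is not derivable.

No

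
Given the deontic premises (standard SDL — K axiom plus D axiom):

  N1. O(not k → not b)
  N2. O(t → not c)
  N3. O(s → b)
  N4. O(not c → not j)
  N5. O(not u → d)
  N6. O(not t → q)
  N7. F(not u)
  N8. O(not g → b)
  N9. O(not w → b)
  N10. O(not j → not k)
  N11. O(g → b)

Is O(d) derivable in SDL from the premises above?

Premise 5 is O(not u → d), but O(not u) is not derivable from the premises, so it does not yield O(d).
No other premise forces O(d). An ideal world satisfying every premise can still have d false, so O(d) is not derivable.

No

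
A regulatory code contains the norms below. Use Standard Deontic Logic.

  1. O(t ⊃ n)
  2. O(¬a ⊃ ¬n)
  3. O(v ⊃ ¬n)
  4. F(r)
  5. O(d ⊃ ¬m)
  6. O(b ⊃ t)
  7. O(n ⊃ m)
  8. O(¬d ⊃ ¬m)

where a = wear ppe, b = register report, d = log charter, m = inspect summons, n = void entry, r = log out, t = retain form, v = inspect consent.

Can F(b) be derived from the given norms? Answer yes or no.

Yes

Premises 5 and 8 cover both cases: O(d ⊃ ¬m) and O(¬d ⊃ ¬m). Since d ∨ ¬d is a tautology, O(¬m) follows.
Premise 7, O(n ⊃ m), contraposes to O(¬m ⊃ ¬n); with O(¬m) we get O(¬n).
Premise 1, O(t ⊃ n), contraposes to O(¬n ⊃ ¬t); with O(¬n) we get O(¬t).
The contrapositive of premise 6 (O(b ⊃ t)) is O(¬t ⊃ ¬b), and O(¬t) is already established, so O(¬b).
Premises 2, 3, 4 do not contribute to this derivation.
So O(¬b) holds, i.e. F(b). The claim follows.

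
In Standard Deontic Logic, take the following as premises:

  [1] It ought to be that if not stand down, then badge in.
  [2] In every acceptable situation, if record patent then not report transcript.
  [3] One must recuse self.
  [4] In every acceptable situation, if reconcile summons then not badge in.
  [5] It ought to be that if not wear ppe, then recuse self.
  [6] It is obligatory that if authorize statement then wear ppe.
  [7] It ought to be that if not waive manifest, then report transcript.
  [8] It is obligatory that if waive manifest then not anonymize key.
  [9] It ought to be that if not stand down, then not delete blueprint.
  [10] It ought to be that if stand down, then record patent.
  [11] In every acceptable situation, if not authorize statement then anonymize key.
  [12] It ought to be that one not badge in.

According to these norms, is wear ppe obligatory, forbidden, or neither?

Obligatory

Premise 12 gives O(¬badge_in).
Premise 1, O(¬stand_down → badge_in), contraposes to O(¬badge_in → stand_down); with O(¬badge_in) we get O(stand_down).
From O(stand_down) and premise 10, O(stand_down → record_patent), we obtain O(record_patent).
Applying K to premise 2 (O(record_patent → ¬report_transcript)) and O(record_patent) yields O(¬report_transcript).
Premise 7 is O(¬waive_manifest → report_transcript); contrapositively O(¬report_transcript → waive_manifest). Since O(¬report_transcript) holds, K gives O(waive_manifest).
With premise 8, O(waive_manifest → ¬anonymize_key), the K-axiom yields O(¬anonymize_key).
The contrapositive of premise 11 (O(¬authorize_statement → anonymize_key)) is O(¬anonymize_key → authorize_statement), and O(¬anonymize_key) is already established, so O(authorize_statement).
With premise 6, O(authorize_statement → wear_ppe), the K-axiom yields O(wear_ppe).
Premises 3, 4, 5, 9 do not contribute to this derivation.
Hence wear_ppe is obligatory.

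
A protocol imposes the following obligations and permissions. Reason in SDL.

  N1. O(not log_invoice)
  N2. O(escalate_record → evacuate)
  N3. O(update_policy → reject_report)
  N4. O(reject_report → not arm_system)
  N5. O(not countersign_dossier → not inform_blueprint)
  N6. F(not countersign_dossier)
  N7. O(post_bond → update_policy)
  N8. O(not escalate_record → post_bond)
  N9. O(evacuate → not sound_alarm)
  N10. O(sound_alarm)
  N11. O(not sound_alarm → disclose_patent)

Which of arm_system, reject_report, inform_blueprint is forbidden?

arm_system

From premise 10 we have O(sound_alarm).
Premise 9, O(evacuate → not sound_alarm), contraposes to O(sound_alarm → not evacuate); with O(sound_alarm) we get O(not evacuate).
The contrapositive of premise 2 (O(escalate_record → evacuate)) is O(not evacuate → not escalate_record), and O(not evacuate) is already established, so O(not escalate_record).
Applying K to premise 8 (O(not escalate_record → post_bond)) and O(not escalate_record) yields O(post_bond).
From O(post_bond) and premise 7, O(post_bond → update_policy), we obtain O(update_policy).
Applying K to premise 3 (O(update_policy → reject_report)) and O(update_policy) yields O(reject_report).
Applying K to premise 4 (O(reject_report → not arm_system)) and O(reject_report) yields O(not arm_system).
So O(not arm_system) holds, i.e. arm_system is forbidden. None of the other listed options is forbidden under the premises.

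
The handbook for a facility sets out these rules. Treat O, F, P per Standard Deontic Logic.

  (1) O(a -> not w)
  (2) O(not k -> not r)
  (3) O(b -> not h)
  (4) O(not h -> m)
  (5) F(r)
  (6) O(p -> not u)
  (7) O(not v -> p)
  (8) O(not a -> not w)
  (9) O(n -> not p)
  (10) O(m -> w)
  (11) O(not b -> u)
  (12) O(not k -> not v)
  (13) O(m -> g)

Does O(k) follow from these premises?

Premises 1 and 8 are O(a -> not w) and O(not a -> not w); every ideal world satisfies a or not a, so in either case not w holds — hence O(not w).
Premise 10, O(m -> w), contraposes to O(not w -> not m); with O(not w) we get O(not m).
The contrapositive of premise 4 (O(not h -> m)) is O(not m -> h), and O(not m) is already established, so O(h).
Premise 3 is O(b -> not h); contrapositively O(h -> not b). Since O(h) holds, K gives O(not b).
Premise 11 is O(not b -> u); since O(not b), deontic closure gives O(u).
Premise 6 is O(p -> not u); contrapositively O(u -> not p). Since O(u) holds, K gives O(not p).
Premise 7 is O(not v -> p); contrapositively O(not p -> v). Since O(not p) holds, K gives O(v).
Premise 12, O(not k -> not v), contraposes to O(v -> k); with O(v) we get O(k).
Premises 2, 5, 9, 13 do not contribute to this derivation.
So O(k) follows.

Yes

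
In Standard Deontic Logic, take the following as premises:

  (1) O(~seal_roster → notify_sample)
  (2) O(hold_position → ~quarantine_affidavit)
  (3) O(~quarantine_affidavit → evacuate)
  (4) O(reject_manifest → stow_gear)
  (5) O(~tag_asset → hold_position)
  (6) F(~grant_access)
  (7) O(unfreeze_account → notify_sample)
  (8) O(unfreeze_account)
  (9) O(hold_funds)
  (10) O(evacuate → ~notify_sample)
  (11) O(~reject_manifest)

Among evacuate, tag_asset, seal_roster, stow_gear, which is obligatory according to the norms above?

From premise 8 we have O(unfreeze_account).
With premise 7, O(unfreeze_account → notify_sample), the K-axiom yields O(notify_sample).
Premise 10, O(evacuate → ~notify_sample), contraposes to O(notify_sample → ~evacuate); with O(notify_sample) we get O(~evacuate).
Premise 3, O(~quarantine_affidavit → evacuate), contraposes to O(~evacuate → quarantine_affidavit); with O(~evacuate) we get O(quarantine_affidavit).
Premise 2 is O(hold_position → ~quarantine_affidavit); contrapositively O(quarantine_affidavit → ~hold_position). Since O(quarantine_affidavit) holds, K gives O(~hold_position).
Premise 5, O(~tag_asset → hold_position), contraposes to O(~hold_position → tag_asset); with O(~hold_position) we get O(tag_asset).
So O(tag_asset) holds — tag_asset is obligatory. None of the other listed options is made obligatory by any chain of premises.

tag_asset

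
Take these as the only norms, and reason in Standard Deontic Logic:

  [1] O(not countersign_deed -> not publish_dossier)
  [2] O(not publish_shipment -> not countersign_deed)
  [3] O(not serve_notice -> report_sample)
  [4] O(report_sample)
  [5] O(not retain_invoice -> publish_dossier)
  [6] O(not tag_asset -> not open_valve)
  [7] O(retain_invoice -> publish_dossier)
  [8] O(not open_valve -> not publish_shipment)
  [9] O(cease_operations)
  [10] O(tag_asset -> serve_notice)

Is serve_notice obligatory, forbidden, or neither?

Obligatory

Premises 7 and 5 cover both cases: O(retain_invoice -> publish_dossier) and O(not retain_invoice -> publish_dossier). Since retain_invoice ∨ not retain_invoice is a tautology, O(publish_dossier) follows.
The contrapositive of premise 1 (O(not countersign_deed -> not publish_dossier)) is O(publish_dossier -> countersign_deed), and O(publish_dossier) is already established, so O(countersign_deed).
Premise 2, O(not publish_shipment -> not countersign_deed), contraposes to O(countersign_deed -> publish_shipment); with O(countersign_deed) we get O(publish_shipment).
The contrapositive of premise 8 (O(not open_valve -> not publish_shipment)) is O(publish_shipment -> open_valve), and O(publish_shipment) is already established, so O(open_valve).
The contrapositive of premise 6 (O(not tag_asset -> not open_valve)) is O(open_valve -> tag_asset), and O(open_valve) is already established, so O(tag_asset).
Premise 10 is O(tag_asset -> serve_notice); since O(tag_asset), deontic closure gives O(serve_notice).
Premises 3, 4, 9 do not contribute to this derivation.
Hence serve_notice is obligatory.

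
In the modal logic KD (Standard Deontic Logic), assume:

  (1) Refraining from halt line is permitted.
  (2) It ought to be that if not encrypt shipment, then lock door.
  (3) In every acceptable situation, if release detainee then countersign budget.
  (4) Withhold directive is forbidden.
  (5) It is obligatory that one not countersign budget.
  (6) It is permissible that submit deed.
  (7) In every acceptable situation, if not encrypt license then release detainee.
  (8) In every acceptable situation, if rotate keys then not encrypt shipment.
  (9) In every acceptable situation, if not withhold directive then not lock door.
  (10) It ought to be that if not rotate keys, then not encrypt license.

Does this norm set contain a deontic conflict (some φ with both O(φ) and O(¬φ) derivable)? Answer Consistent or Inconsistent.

Premise 5 states O(¬countersign_budget) outright.
Premise 3, O(release_detainee → countersign_budget), contraposes to O(¬countersign_budget → ¬release_detainee); with O(¬countersign_budget) we get O(¬release_detainee).
The contrapositive of premise 7 (O(¬encrypt_license → release_detainee)) is O(¬release_detainee → encrypt_license), and O(¬release_detainee) is already established, so O(encrypt_license).
The contrapositive of premise 10 (O(¬rotate_keys → ¬encrypt_license)) is O(encrypt_license → rotate_keys), and O(encrypt_license) is already established, so O(rotate_keys).
Premise 8 is O(rotate_keys → ¬encrypt_shipment); since O(rotate_keys), deontic closure gives O(¬encrypt_shipment).
Premise 2 is O(¬encrypt_shipment → lock_door); since O(¬encrypt_shipment), deontic closure gives O(lock_door).
The contrapositive of premise 9 (O(¬withhold_directive → ¬lock_door)) is O(lock_door → withhold_directive), and O(lock_door) is already established, so O(withhold_directive).
Yet premise 4 is F(withhold_directive), i.e. O(¬withhold_directive).
We now have both O(withhold_directive) and O(¬withhold_directive) — withhold_directive is simultaneously obligatory and forbidden, violating the D-axiom.

Inconsistent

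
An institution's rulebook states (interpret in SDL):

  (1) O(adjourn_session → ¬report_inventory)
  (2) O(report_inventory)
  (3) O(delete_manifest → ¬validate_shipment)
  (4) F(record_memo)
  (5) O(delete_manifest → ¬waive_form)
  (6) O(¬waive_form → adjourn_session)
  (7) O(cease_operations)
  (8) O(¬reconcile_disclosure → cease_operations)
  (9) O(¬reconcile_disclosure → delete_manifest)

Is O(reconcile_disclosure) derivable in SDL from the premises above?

Yes

From premise 2 we have O(report_inventory).
Premise 1, O(adjourn_session → ¬report_inventory), contraposes to O(report_inventory → ¬adjourn_session); with O(report_inventory) we get O(¬adjourn_session).
The contrapositive of premise 6 (O(¬waive_form → adjourn_session)) is O(¬adjourn_session → waive_form), and O(¬adjourn_session) is already established, so O(waive_form).
Premise 5 is O(delete_manifest → ¬waive_form); contrapositively O(waive_form → ¬delete_manifest). Since O(waive_form) holds, K gives O(¬delete_manifest).
The contrapositive of premise 9 (O(¬reconcile_disclosure → delete_manifest)) is O(¬delete_manifest → reconcile_disclosure), and O(¬delete_manifest) is already established, so O(reconcile_disclosure).
Premises 3, 4, 7, 8 do not contribute to this derivation.
So O(reconcile_disclosure) follows.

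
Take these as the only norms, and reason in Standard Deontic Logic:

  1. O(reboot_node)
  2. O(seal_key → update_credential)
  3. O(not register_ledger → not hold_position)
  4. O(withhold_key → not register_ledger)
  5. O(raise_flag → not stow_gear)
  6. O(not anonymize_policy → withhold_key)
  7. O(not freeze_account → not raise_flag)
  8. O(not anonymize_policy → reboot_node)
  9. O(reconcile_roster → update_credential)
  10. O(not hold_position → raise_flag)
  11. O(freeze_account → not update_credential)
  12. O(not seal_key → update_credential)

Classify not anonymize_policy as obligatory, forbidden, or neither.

Premises 2 and 12 cover both cases: O(seal_key → update_credential) and O(not seal_key → update_credential). Since seal_key ∨ not seal_key is a tautology, O(update_credential) follows.
Premise 11 is O(freeze_account → not update_credential); contrapositively O(update_credential → not freeze_account). Since O(update_credential) holds, K gives O(not freeze_account).
Applying K to premise 7 (O(not freeze_account → not raise_flag)) and O(not freeze_account) yields O(not raise_flag).
Premise 10, O(not hold_position → raise_flag), contraposes to O(not raise_flag → hold_position); with O(not raise_flag) we get O(hold_position).
The contrapositive of premise 3 (O(not register_ledger → not hold_position)) is O(hold_position → register_ledger), and O(hold_position) is already established, so O(register_ledger).
Premise 4 is O(withhold_key → not register_ledger); contrapositively O(register_ledger → not withhold_key). Since O(register_ledger) holds, K gives O(not withhold_key).
Premise 6 is O(not anonymize_policy → withhold_key); contrapositively O(not withhold_key → anonymize_policy). Since O(not withhold_key) holds, K gives O(anonymize_policy).
Premises 1, 5, 8, 9 do not contribute to this derivation.
Thus O(anonymize_policy), which is F(not anonymize_policy): not anonymize_policy is forbidden.

Forbidden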